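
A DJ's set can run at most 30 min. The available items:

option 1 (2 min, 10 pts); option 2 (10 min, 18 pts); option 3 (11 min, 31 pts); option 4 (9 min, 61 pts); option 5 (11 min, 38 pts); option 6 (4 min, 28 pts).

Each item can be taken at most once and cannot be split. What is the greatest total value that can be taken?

Check high-value combinations within 30 min:
- option 1+option 4+option 5+option 6: duration 2+9+11+4=26, value 10+61+38+28=137
- option 1+option 3+option 4+option 6: duration 2+11+9+4=26, value 10+31+61+28=130
- option 4+option 5+option 6: duration 9+11+4=24, value 61+38+28=127
Best: 137 pts.

137 pts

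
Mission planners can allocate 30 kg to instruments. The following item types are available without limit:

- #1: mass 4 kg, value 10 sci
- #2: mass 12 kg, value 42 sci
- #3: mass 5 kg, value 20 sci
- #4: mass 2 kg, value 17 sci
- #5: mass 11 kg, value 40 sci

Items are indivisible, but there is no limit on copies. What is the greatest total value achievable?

255 sci

Best value-per-unit is #4 at 17/2, and filling with it alone uses mass 15×2=30. No mix of the others beats 15×17 = 255.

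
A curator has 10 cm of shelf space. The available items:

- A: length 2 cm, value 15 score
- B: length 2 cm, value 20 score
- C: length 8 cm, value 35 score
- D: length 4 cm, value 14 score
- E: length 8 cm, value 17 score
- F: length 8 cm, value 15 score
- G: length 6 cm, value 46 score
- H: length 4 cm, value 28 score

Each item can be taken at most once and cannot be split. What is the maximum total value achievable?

This is a 0/1 knapsack; check combinations near the capacity.
- A+B+G: length 2+2+6=10, value 15+20+46=81
- G+H: length 6+4=10, value 46+28=74
- B+G: length 2+6=8, value 20+46=66
Best: 81 score.

81 score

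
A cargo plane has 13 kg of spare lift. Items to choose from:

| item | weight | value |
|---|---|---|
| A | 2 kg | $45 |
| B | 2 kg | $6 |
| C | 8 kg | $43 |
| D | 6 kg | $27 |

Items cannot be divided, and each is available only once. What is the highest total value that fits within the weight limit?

$94

This is a 0/1 knapsack; check combinations near the capacity.
- A+B+C: weight 2+2+8=12, value 45+6+43=94
- A+C: weight 2+8=10, value 45+43=88
- A+B+D: weight 2+2+6=10, value 45+6+27=78
- A+D: weight 2+6=8, value 45+27=72
- A+B: weight 2+2=4, value 45+6=51
Best: $94.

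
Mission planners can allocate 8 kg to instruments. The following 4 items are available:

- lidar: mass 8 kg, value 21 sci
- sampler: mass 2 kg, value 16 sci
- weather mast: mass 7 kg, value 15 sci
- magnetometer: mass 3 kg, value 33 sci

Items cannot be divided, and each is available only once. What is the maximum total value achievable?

This is a 0/1 knapsack; check combinations near the capacity.
- sampler+magnetometer: mass 2+3=5, value 16+33=49
- magnetometer: mass 3, value 33
- lidar: mass 8, value 21
- sampler: mass 2, value 16
Best: 49 sci.

49 sci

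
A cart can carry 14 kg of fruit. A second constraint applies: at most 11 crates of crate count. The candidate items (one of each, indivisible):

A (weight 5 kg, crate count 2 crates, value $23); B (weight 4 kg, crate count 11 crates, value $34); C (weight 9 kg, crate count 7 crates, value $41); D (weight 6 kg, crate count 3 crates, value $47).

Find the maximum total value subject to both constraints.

$70

Feasible sets respecting both limits:
- A+D: weight 11, crate count 5, value 70
- A+C: weight 14, crate count 9, value 64
- D: weight 6, crate count 3, value 47
Best: $70.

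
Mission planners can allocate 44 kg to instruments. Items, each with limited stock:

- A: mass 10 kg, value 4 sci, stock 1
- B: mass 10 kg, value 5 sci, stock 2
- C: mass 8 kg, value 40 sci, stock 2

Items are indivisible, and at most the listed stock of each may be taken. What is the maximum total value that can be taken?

Best selections within mass 44 and stock limits:
- 2×B + 2×C: mass 36, value 90
- 1×A + 1×B + 2×C: mass 36, value 89
- 1×B + 2×C: mass 26, value 85
Best: 90 sci.

90 sci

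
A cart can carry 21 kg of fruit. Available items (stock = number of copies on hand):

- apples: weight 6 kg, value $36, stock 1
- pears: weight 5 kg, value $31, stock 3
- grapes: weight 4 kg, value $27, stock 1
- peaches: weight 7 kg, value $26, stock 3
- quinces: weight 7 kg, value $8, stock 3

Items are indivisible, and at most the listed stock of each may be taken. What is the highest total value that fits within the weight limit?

Best selections within weight 21 and stock limits:
- 1×apples + 3×pears: weight 21, value 129
- 1×apples + 2×pears + 1×grapes: weight 20, value 125
- 3×pears + 1×grapes: weight 19, value 120
- 2×pears + 1×grapes + 1×peaches: weight 21, value 115
Best: $129.

$129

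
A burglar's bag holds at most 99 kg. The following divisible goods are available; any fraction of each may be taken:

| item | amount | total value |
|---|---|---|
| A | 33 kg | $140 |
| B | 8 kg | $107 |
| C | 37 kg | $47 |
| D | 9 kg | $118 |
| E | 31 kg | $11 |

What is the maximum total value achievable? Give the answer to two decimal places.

416.26

Take in order of value per unit:
- B (107/8 per unit): all 8 → value 107, running total 107.00
- D (118/9 per unit): all 9 → value 118, running total 225.00
- A (140/33 per unit): all 33 → value 140, running total 365.00
- C (47/37 per unit): all 37 → value 47, running total 412.00
- E (11/31 per unit): 12 of 31 → value 12×11/31 = 4.2581, running total 416.26
Total 416.26.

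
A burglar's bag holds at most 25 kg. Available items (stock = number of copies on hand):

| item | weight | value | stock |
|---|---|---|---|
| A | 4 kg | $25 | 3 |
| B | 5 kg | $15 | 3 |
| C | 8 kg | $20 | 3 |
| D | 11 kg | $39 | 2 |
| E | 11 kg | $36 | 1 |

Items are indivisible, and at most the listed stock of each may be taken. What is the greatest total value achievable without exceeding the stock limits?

$114

Top feasible selections:
- 3×A + 1×D: weight 23, value 114
- 3×A + 1×E: weight 23, value 111
- 3×A + 1×B + 1×C: weight 25, value 110
Best: $114.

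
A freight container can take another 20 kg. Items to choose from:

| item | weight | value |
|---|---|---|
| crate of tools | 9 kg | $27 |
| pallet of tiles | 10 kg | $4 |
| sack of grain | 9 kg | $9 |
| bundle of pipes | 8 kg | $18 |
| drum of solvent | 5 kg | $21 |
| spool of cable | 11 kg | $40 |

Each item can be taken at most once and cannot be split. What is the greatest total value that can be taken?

$67

Check high-value combinations within 20 kg:
- crate of tools+spool of cable: weight 9+11=20, value 27+40=67
- drum of solvent+spool of cable: weight 5+11=16, value 21+40=61
- bundle of pipes+spool of cable: weight 8+11=19, value 18+40=58
Best: $67.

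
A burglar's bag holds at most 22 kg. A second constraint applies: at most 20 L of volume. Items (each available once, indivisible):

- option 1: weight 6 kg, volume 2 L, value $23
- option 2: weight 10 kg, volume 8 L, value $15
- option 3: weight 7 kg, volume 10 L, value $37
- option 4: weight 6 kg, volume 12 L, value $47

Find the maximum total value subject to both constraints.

$70

Feasible sets respecting both limits:
- option 1+option 4: weight 12, volume 14, value 70
- option 2+option 4: weight 16, volume 20, value 62
- option 1+option 3: weight 13, volume 12, value 60
Best: $70.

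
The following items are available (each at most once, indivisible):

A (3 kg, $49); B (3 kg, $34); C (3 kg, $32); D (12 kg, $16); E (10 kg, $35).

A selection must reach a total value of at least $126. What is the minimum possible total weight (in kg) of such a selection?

19

Subsets with value ≥ 126, sorted by total weight:
- A+B+C+E: weight 19, value 150
- A+B+C+D: weight 21, value 131
Minimum weight: 19 kg.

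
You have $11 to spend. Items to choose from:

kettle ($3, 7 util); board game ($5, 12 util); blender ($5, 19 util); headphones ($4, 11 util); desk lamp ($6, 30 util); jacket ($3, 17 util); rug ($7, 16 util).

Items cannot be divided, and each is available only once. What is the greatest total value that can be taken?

This is a 0/1 knapsack; check combinations near the capacity.
- blender+desk lamp: cost 5+6=11, value 19+30=49
- desk lamp+jacket: cost 6+3=9, value 30+17=47
- kettle+blender+jacket: cost 3+5+3=11, value 7+19+17=43
Best: 49 util.

49 util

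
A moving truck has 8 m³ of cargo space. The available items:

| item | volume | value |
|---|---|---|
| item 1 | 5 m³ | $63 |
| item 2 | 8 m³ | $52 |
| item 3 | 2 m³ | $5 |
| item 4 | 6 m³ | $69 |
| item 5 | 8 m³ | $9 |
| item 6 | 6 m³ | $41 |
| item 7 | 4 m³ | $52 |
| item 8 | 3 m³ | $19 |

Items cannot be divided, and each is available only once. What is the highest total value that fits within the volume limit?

Check high-value combinations within 8 m³:
- item 1+item 8: volume 5+3=8, value 63+19=82
- item 3+item 4: volume 2+6=8, value 5+69=74
- item 7+item 8: volume 4+3=7, value 52+19=71
Best: $82.

$82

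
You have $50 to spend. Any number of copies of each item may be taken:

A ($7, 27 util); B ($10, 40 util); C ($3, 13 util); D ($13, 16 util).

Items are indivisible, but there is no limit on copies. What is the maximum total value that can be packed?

210 util

Best value-per-unit is C at 13/3; filling with it alone gives 16×13 = 208.
Optimal mix: 2×A + 12×C → cost 50, value 210.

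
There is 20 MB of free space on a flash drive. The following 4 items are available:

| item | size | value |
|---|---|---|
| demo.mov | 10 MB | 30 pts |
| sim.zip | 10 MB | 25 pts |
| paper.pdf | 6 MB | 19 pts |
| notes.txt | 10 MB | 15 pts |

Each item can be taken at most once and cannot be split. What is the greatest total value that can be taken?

Check high-value combinations within 20 MB:
- demo.mov+sim.zip: size 10+10=20, value 30+25=55
- demo.mov+paper.pdf: size 10+6=16, value 30+19=49
- demo.mov+notes.txt: size 10+10=20, value 30+15=45
- sim.zip+paper.pdf: size 10+6=16, value 25+19=44
- sim.zip+notes.txt: size 10+10=20, value 25+15=40
Best: 55 pts.

55 pts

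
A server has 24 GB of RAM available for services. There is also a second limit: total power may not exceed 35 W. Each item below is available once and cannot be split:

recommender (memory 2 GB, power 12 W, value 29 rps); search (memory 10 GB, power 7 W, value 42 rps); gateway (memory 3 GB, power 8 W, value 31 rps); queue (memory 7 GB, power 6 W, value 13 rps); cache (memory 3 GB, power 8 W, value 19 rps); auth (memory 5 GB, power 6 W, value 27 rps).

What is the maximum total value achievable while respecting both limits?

Feasible sets respecting both limits:
- recommender+search+gateway+auth: memory 20, power 33, value 129
- recommender+search+gateway+cache: memory 18, power 35, value 121
- search+gateway+cache+auth: memory 21, power 29, value 119
Best: 129 rps.

129 rps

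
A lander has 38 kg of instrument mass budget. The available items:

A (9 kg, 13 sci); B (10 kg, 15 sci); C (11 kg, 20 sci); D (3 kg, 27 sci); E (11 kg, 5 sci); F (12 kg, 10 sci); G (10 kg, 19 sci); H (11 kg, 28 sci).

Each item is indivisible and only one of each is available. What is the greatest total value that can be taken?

Check high-value combinations within 38 kg:
- C+D+G+H: mass 11+3+10+11=35, value 20+27+19+28=94
- B+C+D+H: mass 10+11+3+11=35, value 15+20+27+28=90
- B+D+G+H: mass 10+3+10+11=34, value 15+27+19+28=89
Best: 94 sci.

94 sci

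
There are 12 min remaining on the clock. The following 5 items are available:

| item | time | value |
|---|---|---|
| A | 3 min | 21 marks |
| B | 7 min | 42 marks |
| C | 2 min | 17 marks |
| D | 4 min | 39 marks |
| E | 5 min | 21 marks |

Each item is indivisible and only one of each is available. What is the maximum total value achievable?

Check high-value combinations within 12 min:
- B+D: time 7+4=11, value 42+39=81
- A+D+E: time 3+4+5=12, value 21+39+21=81
- A+B+C: time 3+7+2=12, value 21+42+17=80
- A+C+D: time 3+2+4=9, value 21+17+39=77
Best: 81 marks.

81 marks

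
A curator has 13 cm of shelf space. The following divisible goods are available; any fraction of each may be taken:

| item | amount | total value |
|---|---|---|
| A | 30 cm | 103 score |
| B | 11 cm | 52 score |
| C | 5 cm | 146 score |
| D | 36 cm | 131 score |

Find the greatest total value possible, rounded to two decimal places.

Take in order of value per unit:
- C (146/5 per unit): all 5 → value 146, running total 146.00
- B (52/11 per unit): 8 of 11 → value 8×52/11 = 37.8182, running total 183.82
Total 183.82.

183.82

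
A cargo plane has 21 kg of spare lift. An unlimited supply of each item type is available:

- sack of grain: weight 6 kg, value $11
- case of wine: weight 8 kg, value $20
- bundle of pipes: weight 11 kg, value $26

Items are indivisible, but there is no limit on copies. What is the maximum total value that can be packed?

Best value-per-unit is case of wine at 20/8; filling with it alone gives 2×20 = 40.
Optimal mix: 1×case of wine + 1×bundle of pipes → weight 19, value 46.

$46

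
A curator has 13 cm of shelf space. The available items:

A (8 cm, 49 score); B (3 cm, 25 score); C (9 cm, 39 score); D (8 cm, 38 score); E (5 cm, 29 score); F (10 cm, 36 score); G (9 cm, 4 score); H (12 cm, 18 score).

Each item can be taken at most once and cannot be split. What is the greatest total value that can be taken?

78 score

This is a 0/1 knapsack; check combinations near the capacity.
- A+E: length 8+5=13, value 49+29=78
- A+B: length 8+3=11, value 49+25=74
- D+E: length 8+5=13, value 38+29=67
- B+C: length 3+9=12, value 25+39=64
- B+D: length 3+8=11, value 25+38=63
Best: 78 score.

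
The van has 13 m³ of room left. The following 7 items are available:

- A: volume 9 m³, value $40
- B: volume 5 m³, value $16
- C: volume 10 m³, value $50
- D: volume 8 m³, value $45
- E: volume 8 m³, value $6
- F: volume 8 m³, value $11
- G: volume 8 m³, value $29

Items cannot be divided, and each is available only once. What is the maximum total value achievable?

This is a 0/1 knapsack; check combinations near the capacity.
- B+D: volume 5+8=13, value 16+45=61
- C: volume 10, value 50
- D: volume 8, value 45
Best: $61.

$61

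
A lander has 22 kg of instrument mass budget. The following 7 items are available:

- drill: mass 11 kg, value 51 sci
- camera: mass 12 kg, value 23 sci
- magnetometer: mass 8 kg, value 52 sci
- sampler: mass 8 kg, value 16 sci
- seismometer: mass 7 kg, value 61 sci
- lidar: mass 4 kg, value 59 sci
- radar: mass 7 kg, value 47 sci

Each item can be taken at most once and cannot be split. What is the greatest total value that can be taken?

172 sci

This is a 0/1 knapsack; check combinations near the capacity.
- magnetometer+seismometer+lidar: mass 8+7+4=19, value 52+61+59=172
- drill+seismometer+lidar: mass 11+7+4=22, value 51+61+59=171
- seismometer+lidar+radar: mass 7+4+7=18, value 61+59+47=167
Best: 172 sci.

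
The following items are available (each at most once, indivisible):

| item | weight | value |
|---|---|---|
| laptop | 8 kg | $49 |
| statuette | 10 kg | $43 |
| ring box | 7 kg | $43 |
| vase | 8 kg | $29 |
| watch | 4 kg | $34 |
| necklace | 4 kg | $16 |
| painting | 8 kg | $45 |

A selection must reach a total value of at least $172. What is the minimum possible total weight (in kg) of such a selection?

31

Subsets with value ≥ 172, sorted by total weight:
- laptop+ring box+watch+necklace+painting: weight 31, value 187
- laptop+vase+watch+necklace+painting: weight 32, value 173
- laptop+statuette+ring box+watch+necklace: weight 33, value 185
- statuette+ring box+watch+necklace+painting: weight 33, value 181
Minimum weight: 31 kg.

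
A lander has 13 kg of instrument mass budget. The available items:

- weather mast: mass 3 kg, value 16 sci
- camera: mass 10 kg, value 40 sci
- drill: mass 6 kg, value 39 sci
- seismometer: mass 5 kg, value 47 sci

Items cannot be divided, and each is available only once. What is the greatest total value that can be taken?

86 sci

Check high-value combinations within 13 kg:
- drill+seismometer: mass 6+5=11, value 39+47=86
- weather mast+seismometer: mass 3+5=8, value 16+47=63
- weather mast+camera: mass 3+10=13, value 16+40=56
Best: 86 sci.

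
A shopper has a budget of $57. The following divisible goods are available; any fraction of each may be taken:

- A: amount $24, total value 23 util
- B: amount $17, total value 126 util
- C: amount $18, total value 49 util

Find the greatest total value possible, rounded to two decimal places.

Take in order of value per unit:
- B (126/17 per unit): all 17 → value 126, running total 126.00
- C (49/18 per unit): all 18 → value 49, running total 175.00
- A (23/24 per unit): 22 of 24 → value 22×23/24 = 21.0833, running total 196.08
Total 196.08.

196.08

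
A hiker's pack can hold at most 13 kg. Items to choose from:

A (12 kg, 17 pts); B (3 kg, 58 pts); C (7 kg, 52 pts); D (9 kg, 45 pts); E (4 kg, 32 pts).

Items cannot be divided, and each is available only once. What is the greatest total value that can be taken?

Check high-value combinations within 13 kg:
- B+C: weight 3+7=10, value 58+52=110
- B+D: weight 3+9=12, value 58+45=103
- B+E: weight 3+4=7, value 58+32=90
- C+E: weight 7+4=11, value 52+32=84
Best: 110 pts.

110 pts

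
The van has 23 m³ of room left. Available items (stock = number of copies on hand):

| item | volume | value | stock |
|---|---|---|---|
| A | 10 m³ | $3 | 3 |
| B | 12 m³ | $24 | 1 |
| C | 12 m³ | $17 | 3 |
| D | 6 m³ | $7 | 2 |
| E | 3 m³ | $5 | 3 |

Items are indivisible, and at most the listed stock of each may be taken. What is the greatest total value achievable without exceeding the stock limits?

$39

Top feasible selections:
- 1×B + 3×E: volume 21, value 39
- 1×B + 1×D + 1×E: volume 21, value 36
- 1×B + 2×E: volume 18, value 34
- 1×C + 3×E: volume 21, value 32
Best: $39.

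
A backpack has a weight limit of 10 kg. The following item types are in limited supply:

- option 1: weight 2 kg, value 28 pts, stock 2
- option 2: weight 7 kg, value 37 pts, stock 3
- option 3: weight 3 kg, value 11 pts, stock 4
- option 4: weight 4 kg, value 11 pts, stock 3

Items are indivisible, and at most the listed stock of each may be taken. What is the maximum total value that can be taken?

78 pts

Best selections within weight 10 and stock limits:
- 2×option 1 + 2×option 3: weight 10, value 78
- 2×option 1 + 1×option 3: weight 7, value 67
- 2×option 1 + 1×option 4: weight 8, value 67
- 1×option 1 + 1×option 2: weight 9, value 65
Best: 78 pts.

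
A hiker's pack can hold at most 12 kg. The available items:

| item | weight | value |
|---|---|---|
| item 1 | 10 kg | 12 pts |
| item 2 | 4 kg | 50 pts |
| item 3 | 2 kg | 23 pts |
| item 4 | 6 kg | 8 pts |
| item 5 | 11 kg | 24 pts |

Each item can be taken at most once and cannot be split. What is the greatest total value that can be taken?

81 pts

This is a 0/1 knapsack; check combinations near the capacity.
- item 2+item 3+item 4: weight 4+2+6=12, value 50+23+8=81
- item 2+item 3: weight 4+2=6, value 50+23=73
- item 2+item 4: weight 4+6=10, value 50+8=58
- item 2: weight 4, value 50
Best: 81 pts.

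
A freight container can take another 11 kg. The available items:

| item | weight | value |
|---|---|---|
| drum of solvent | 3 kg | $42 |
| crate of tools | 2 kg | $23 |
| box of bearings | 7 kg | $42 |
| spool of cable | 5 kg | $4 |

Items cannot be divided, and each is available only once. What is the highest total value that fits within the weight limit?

Check high-value combinations within 11 kg:
- drum of solvent+box of bearings: weight 3+7=10, value 42+42=84
- drum of solvent+crate of tools+spool of cable: weight 3+2+5=10, value 42+23+4=69
- drum of solvent+crate of tools: weight 3+2=5, value 42+23=65
Best: $84.

$84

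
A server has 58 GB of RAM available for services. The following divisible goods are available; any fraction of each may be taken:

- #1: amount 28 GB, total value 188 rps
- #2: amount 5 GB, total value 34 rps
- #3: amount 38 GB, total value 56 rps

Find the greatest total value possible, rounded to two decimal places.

Take in order of value per unit:
- #2 (34/5 per unit): all 5 → value 34, running total 34.00
- #1 (188/28 per unit): all 28 → value 188, running total 222.00
- #3 (56/38 per unit): 25 of 38 → value 25×56/38 = 36.8421, running total 258.84
Total 258.84.

258.84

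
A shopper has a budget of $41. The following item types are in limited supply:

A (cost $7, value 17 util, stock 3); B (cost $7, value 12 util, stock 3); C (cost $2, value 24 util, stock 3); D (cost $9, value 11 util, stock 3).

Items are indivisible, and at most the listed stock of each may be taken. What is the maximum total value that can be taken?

147 util

Best selections within cost 41 and stock limits:
- 3×A + 2×B + 3×C: cost 41, value 147
- 2×A + 3×B + 3×C: cost 41, value 142
- 3×A + 1×B + 3×C: cost 34, value 135
Best: 147 util.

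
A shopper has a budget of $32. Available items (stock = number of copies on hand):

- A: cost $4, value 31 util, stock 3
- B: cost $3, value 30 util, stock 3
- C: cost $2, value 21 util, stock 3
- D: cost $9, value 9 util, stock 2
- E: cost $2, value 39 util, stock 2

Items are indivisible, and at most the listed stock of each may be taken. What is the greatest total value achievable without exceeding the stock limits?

324 util

Best selections within cost 32 and stock limits:
- 3×A + 3×B + 3×C + 2×E: cost 31, value 324
- 3×A + 3×B + 2×C + 2×E: cost 29, value 303
Best: 324 util.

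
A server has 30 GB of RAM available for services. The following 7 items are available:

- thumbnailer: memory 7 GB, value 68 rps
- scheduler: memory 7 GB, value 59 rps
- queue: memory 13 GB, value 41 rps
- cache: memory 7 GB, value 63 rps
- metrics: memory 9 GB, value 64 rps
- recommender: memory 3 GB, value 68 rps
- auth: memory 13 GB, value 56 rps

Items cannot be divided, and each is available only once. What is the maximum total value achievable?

Check high-value combinations within 30 GB:
- thumbnailer+cache+metrics+recommender: memory 7+7+9+3=26, value 68+63+64+68=263
- thumbnailer+scheduler+metrics+recommender: memory 7+7+9+3=26, value 68+59+64+68=259
- thumbnailer+scheduler+cache+recommender: memory 7+7+7+3=24, value 68+59+63+68=258
Best: 263 rps.

263 rps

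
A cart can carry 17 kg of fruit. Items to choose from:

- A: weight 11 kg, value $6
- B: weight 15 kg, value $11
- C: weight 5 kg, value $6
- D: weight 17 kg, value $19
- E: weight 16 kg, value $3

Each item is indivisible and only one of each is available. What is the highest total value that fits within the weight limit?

Check high-value combinations within 17 kg:
- D: weight 17, value 19
- A+C: weight 11+5=16, value 6+6=12
- B: weight 15, value 11
- C: weight 5, value 6
- A: weight 11, value 6
Best: $19.

$19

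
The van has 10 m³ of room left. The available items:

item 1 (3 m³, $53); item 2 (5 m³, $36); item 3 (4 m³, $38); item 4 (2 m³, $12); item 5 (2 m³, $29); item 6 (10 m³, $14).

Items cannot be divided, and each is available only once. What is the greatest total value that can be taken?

$120

Check high-value combinations within 10 m³:
- item 1+item 3+item 5: volume 3+4+2=9, value 53+38+29=120
- item 1+item 2+item 5: volume 3+5+2=10, value 53+36+29=118
- item 1+item 3+item 4: volume 3+4+2=9, value 53+38+12=103
- item 1+item 2+item 4: volume 3+5+2=10, value 53+36+12=101
- item 1+item 4+item 5: volume 3+2+2=7, value 53+12+29=94
Best: $120.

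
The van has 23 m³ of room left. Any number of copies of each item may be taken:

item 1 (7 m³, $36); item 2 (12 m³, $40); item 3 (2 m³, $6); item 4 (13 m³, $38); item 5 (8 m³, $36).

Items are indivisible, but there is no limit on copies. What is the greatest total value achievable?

$114

Best value-per-unit is item 1 at 36/7; filling with it alone gives 3×36 = 108.
Optimal mix: 3×item 1 + 1×item 3 → volume 23, value 114.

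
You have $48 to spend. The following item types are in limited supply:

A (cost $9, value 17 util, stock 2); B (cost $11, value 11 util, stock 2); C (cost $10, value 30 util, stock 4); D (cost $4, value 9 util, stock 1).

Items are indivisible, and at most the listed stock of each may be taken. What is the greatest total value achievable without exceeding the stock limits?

Top feasible selections:
- 4×C + 1×D: cost 44, value 129
- 2×A + 3×C: cost 48, value 124
- 4×C: cost 40, value 120
- 1×A + 3×C + 1×D: cost 43, value 116
Best: 129 util.

129 util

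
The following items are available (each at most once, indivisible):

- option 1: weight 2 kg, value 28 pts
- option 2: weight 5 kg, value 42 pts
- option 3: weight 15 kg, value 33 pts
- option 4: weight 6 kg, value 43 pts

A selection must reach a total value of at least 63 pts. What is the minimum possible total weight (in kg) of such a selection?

7

Subsets with value ≥ 63, sorted by total weight:
- option 1+option 2: weight 7, value 70
- option 1+option 4: weight 8, value 71
- option 2+option 4: weight 11, value 85
- option 1+option 2+option 4: weight 13, value 113
Minimum weight: 7 kg.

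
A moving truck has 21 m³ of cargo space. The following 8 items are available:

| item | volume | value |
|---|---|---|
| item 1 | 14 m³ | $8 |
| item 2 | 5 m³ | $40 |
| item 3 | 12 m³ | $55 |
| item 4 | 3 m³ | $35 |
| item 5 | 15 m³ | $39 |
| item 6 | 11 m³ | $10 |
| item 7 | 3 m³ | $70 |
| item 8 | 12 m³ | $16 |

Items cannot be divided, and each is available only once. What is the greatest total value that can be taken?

$165

Check high-value combinations within 21 m³:
- item 2+item 3+item 7: volume 5+12+3=20, value 40+55+70=165
- item 3+item 4+item 7: volume 12+3+3=18, value 55+35+70=160
- item 2+item 4+item 7: volume 5+3+3=11, value 40+35+70=145
- item 4+item 5+item 7: volume 3+15+3=21, value 35+39+70=144
Best: $165.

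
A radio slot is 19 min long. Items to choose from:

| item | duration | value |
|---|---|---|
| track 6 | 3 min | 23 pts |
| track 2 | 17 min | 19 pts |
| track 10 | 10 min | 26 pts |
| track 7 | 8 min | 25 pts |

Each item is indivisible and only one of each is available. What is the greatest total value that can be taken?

Check high-value combinations within 19 min:
- track 10+track 7: duration 10+8=18, value 26+25=51
- track 6+track 10: duration 3+10=13, value 23+26=49
- track 6+track 7: duration 3+8=11, value 23+25=48
- track 10: duration 10, value 26
Best: 51 pts.

51 pts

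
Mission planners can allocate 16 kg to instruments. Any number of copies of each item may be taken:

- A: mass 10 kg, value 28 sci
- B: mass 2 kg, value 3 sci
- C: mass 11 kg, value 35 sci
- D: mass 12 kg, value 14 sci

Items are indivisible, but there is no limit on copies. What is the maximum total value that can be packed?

Best value-per-unit is C at 35/11; filling with it alone gives 1×35 = 35.
Optimal mix: 2×B + 1×C → mass 15, value 41.

41 sci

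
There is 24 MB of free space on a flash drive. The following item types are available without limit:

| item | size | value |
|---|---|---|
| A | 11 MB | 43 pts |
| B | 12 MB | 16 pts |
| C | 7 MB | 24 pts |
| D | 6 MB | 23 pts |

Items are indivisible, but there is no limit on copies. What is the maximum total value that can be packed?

92 pts

Best value-per-unit is A at 43/11; filling with it alone gives 2×43 = 86.
Optimal mix: 4×D → size 24, value 92.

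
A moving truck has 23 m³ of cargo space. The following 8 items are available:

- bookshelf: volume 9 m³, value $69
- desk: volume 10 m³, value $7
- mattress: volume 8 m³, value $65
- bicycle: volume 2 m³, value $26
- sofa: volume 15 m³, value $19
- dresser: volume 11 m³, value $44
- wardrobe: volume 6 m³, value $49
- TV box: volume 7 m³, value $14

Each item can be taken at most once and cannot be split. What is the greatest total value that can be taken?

Check high-value combinations within 23 m³:
- bookshelf+mattress+wardrobe: volume 9+8+6=23, value 69+65+49=183
- bookshelf+mattress+bicycle: volume 9+8+2=19, value 69+65+26=160
- mattress+bicycle+wardrobe+TV box: volume 8+2+6+7=23, value 65+26+49+14=154
Best: $183.

$183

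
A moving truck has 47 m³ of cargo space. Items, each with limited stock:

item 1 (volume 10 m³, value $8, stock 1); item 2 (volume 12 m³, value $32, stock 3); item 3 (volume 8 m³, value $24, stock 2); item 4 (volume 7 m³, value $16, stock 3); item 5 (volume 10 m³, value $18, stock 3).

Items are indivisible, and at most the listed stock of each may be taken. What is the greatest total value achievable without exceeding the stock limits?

Top feasible selections:
- 2×item 2 + 2×item 3 + 1×item 4: volume 47, value 128
- 3×item 2 + 1×item 3: volume 44, value 120
Best: $128.

$128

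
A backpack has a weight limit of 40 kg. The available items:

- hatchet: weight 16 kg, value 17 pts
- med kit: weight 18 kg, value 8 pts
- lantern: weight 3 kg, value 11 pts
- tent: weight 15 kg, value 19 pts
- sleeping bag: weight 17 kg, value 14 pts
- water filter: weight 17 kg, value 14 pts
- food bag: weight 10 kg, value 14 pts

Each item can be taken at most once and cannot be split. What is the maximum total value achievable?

Check high-value combinations within 40 kg:
- hatchet+lantern+tent: weight 16+3+15=34, value 17+11+19=47
- lantern+tent+food bag: weight 3+15+10=28, value 11+19+14=44
- lantern+tent+sleeping bag: weight 3+15+17=35, value 11+19+14=44
- lantern+tent+water filter: weight 3+15+17=35, value 11+19+14=44
Best: 47 pts.

47 pts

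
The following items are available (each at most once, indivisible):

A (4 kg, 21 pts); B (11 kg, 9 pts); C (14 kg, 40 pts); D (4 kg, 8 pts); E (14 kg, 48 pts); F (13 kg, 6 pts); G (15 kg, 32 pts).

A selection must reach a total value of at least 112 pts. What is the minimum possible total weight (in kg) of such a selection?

Subsets with value ≥ 112, sorted by total weight:
- A+C+D+E: weight 36, value 117
- C+E+G: weight 43, value 120
- A+B+C+E: weight 43, value 118
Minimum weight: 36 kg.

36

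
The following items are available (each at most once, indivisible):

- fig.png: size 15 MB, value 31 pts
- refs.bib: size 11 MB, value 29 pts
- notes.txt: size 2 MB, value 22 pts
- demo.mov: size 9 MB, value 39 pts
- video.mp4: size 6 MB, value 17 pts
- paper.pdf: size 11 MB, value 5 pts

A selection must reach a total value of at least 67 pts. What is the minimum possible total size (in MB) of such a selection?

17

Subsets with value ≥ 67, sorted by total size:
- notes.txt+demo.mov+video.mp4: size 17, value 78
- refs.bib+notes.txt+video.mp4: size 19, value 68
Minimum size: 17 MB.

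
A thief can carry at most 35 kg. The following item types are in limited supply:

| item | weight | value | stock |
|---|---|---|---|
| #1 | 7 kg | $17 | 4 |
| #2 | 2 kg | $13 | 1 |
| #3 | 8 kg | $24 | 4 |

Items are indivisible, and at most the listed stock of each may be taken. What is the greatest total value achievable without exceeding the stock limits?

Best selections within weight 35 and stock limits:
- 1×#2 + 4×#3: weight 34, value 109
- 1×#1 + 1×#2 + 3×#3: weight 33, value 102
Best: $109.

$109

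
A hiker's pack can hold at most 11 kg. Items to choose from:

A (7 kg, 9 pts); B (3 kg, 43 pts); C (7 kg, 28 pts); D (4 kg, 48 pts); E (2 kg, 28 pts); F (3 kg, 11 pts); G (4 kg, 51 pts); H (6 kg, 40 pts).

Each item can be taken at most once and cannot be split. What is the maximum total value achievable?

Check high-value combinations within 11 kg:
- B+D+G: weight 3+4+4=11, value 43+48+51=142
- D+E+G: weight 4+2+4=10, value 48+28+51=127
- B+E+G: weight 3+2+4=9, value 43+28+51=122
- B+D+E: weight 3+4+2=9, value 43+48+28=119
- B+E+H: weight 3+2+6=11, value 43+28+40=111
Best: 142 pts.

142 pts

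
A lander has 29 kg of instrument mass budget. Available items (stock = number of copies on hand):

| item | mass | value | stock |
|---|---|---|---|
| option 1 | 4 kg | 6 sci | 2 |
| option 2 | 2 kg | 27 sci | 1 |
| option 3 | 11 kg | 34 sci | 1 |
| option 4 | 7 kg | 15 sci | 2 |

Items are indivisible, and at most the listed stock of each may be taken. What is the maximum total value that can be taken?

Top feasible selections:
- 1×option 2 + 1×option 3 + 2×option 4: mass 27, value 91
- 2×option 1 + 1×option 2 + 1×option 3 + 1×option 4: mass 28, value 88
Best: 91 sci.

91 sci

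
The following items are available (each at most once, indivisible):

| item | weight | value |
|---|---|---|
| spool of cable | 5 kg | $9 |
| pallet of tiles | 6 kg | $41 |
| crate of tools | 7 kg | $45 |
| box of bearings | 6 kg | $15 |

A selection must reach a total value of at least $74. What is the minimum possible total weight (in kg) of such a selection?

13

Subsets with value ≥ 74, sorted by total weight:
- pallet of tiles+crate of tools: weight 13, value 86
- spool of cable+pallet of tiles+crate of tools: weight 18, value 95
Minimum weight: 13 kg.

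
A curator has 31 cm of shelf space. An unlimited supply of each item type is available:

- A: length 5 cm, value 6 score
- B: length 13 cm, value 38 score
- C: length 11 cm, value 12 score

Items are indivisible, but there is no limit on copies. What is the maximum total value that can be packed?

Best value-per-unit is B at 38/13; filling with it alone gives 2×38 = 76.
Optimal mix: 1×A + 2×B → length 31, value 82.

82 score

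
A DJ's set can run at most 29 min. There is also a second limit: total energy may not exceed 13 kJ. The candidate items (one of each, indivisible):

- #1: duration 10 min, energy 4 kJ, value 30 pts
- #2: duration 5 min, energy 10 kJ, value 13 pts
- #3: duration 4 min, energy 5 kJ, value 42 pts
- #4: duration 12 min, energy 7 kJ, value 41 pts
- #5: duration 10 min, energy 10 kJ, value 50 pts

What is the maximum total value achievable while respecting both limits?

Feasible sets respecting both limits:
- #3+#4: duration 16, energy 12, value 83
- #1+#3: duration 14, energy 9, value 72
- #1+#4: duration 22, energy 11, value 71
- #5: duration 10, energy 10, value 50
Best: 83 pts.

83 pts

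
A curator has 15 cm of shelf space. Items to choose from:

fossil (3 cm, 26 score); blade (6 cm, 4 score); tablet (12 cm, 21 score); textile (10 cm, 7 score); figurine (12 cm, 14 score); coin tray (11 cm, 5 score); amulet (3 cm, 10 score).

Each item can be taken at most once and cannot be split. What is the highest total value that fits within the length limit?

47 score

Check high-value combinations within 15 cm:
- fossil+tablet: length 3+12=15, value 26+21=47
- fossil+blade+amulet: length 3+6+3=12, value 26+4+10=40
- fossil+figurine: length 3+12=15, value 26+14=40
- fossil+amulet: length 3+3=6, value 26+10=36
- fossil+textile: length 3+10=13, value 26+7=33
Best: 47 score.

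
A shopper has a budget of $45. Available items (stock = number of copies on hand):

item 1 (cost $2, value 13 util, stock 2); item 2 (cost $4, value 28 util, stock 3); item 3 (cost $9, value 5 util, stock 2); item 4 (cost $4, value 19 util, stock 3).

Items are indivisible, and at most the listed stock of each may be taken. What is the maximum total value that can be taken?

Best selections within cost 45 and stock limits:
- 2×item 1 + 3×item 2 + 1×item 3 + 3×item 4: cost 37, value 172
- 2×item 1 + 3×item 2 + 3×item 4: cost 28, value 167
- 1×item 1 + 3×item 2 + 2×item 3 + 3×item 4: cost 44, value 164
- 1×item 1 + 3×item 2 + 1×item 3 + 3×item 4: cost 35, value 159
Best: 172 util.

172 util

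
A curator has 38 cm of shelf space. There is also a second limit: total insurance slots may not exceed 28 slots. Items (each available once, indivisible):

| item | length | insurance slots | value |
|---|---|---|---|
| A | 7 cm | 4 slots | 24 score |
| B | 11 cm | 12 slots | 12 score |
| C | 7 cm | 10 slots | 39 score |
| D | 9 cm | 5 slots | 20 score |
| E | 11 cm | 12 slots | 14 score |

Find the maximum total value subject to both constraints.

83 score

Feasible sets respecting both limits:
- A+C+D: length 23, insurance slots 19, value 83
- A+C+E: length 25, insurance slots 26, value 77
- A+B+C: length 25, insurance slots 26, value 75
- C+D+E: length 27, insurance slots 27, value 73
Best: 83 score.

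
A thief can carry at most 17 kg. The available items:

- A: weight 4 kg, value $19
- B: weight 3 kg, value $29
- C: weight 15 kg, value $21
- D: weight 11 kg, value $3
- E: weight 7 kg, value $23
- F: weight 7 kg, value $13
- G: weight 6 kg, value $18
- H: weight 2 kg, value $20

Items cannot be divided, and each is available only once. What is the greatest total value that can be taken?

$91

Check high-value combinations within 17 kg:
- A+B+E+H: weight 4+3+7+2=16, value 19+29+23+20=91
- A+B+G+H: weight 4+3+6+2=15, value 19+29+18+20=86
- A+B+F+H: weight 4+3+7+2=16, value 19+29+13+20=81
- B+E+H: weight 3+7+2=12, value 29+23+20=72
- A+B+E: weight 4+3+7=14, value 19+29+23=71
Best: $91.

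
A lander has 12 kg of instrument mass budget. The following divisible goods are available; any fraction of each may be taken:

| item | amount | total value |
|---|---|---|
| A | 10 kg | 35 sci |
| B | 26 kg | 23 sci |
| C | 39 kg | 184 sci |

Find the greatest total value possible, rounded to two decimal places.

56.62

Take in order of value per unit:
- C (184/39 per unit): 12 of 39 → value 12×184/39 = 56.6154, running total 56.62
Total 56.62.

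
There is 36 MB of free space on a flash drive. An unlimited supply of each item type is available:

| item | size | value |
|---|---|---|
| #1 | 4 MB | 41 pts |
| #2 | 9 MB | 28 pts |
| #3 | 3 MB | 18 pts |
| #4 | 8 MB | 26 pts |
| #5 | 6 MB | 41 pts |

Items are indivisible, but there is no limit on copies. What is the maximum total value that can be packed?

369 pts

Best value-per-unit is #1 at 41/4, and filling with it alone uses size 9×4=36. No mix of the others beats 9×41 = 369.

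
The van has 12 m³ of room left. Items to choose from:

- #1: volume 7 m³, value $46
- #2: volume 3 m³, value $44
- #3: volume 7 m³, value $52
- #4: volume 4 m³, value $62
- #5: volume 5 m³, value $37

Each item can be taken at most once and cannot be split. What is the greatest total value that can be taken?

$143

This is a 0/1 knapsack; check combinations near the capacity.
- #2+#4+#5: volume 3+4+5=12, value 44+62+37=143
- #3+#4: volume 7+4=11, value 52+62=114
- #1+#4: volume 7+4=11, value 46+62=108
Best: $143.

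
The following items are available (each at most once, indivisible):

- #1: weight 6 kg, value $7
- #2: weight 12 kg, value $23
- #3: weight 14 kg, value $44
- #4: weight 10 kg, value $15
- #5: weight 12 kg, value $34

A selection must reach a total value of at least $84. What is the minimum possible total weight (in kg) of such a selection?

32

Subsets with value ≥ 84, sorted by total weight:
- #1+#3+#5: weight 32, value 85
- #3+#4+#5: weight 36, value 93
- #2+#3+#5: weight 38, value 101
Minimum weight: 32 kg.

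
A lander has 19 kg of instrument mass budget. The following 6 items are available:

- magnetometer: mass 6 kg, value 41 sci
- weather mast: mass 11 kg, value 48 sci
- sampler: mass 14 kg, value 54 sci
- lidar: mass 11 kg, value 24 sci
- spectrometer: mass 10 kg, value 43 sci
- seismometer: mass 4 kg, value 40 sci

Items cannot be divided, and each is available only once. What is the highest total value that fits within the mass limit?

94 sci

Check high-value combinations within 19 kg:
- sampler+seismometer: mass 14+4=18, value 54+40=94
- magnetometer+weather mast: mass 6+11=17, value 41+48=89
- weather mast+seismometer: mass 11+4=15, value 48+40=88
Best: 94 sci.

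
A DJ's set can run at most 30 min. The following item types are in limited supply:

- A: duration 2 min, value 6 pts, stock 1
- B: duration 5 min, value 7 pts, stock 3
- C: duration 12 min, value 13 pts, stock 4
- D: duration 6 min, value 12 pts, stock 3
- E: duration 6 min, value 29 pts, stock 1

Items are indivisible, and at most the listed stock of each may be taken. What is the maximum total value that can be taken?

73 pts

Top feasible selections:
- 1×A + 2×B + 2×D + 1×E: duration 30, value 73
- 1×B + 3×D + 1×E: duration 29, value 72
- 1×A + 3×D + 1×E: duration 26, value 71
- 1×A + 3×B + 1×D + 1×E: duration 29, value 68
Best: 73 pts.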